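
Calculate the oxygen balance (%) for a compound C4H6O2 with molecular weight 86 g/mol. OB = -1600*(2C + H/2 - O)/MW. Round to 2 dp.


OB = -1600 * (2C + H/2 - O) / MW
Inner = 2*4 + 6/2 - 2 = 9.00
OB = -1600 * 9.00 / 86 = -167.44%


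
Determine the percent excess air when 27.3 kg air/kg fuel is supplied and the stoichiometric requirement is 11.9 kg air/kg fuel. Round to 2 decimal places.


Excess air = actual - stoichiometric = 27.3 - 11.9 = 15.40 kg/kg fuel
Excess air % = (excess / stoich) * 100 = (15.40 / 11.9) * 100 = 129.41%


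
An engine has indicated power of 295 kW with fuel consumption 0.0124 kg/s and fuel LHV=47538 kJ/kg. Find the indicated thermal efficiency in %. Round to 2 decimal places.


eta_ith = (IP / (mf * LHV)) * 100
Denominator = 0.0124 * 47538 = 589.4712 kW
eta_ith = (295 / 589.4712) * 100 = 50.04%


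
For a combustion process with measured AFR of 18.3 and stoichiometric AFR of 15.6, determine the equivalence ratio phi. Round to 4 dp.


phi = AFR_stoich / AFR_actual
phi = 15.6 / 18.3 = 0.8525


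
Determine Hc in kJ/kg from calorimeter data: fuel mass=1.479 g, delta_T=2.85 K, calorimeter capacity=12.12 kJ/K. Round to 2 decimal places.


Hc = C_cal * delta_T / m_fuel
Q_released = 12.12 * 2.85 = 34.5420 kJ
m_fuel = 1.479 g = 1.479/1000 kg = 0.001479 kg
Hc = 34.5420 / 0.001479 = 23354.97 kJ/kg


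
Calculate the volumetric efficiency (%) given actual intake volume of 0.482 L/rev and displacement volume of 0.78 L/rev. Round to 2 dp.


eta_v = (V_actual / V_disp) * 100
Ratio = 0.482 / 0.78 = 0.6179
eta_v = 0.6179 * 100 = 61.79%


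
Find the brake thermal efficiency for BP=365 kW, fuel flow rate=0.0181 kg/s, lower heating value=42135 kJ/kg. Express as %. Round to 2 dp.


eta_BTE = (BP / (mf * LHV)) * 100
Denominator = 0.0181 * 42135 = 762.6435 kW
eta_BTE = (365 / 762.6435) * 100 = 47.86%


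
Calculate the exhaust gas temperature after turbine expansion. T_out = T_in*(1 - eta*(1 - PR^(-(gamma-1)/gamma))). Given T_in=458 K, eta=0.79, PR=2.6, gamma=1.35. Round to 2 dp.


T_out = T_in * (1 - eta * (1 - PR^(-(gamma-1)/gamma)))
Exponent = -(1.35-1)/1.35 = -0.25925926
PR^exp = 2.6^(-0.25925926) = 0.78057442
Factor = 1 - 0.79*(1 - 0.78057442) = 0.82665379
T_out = 458 * 0.82665379 = 378.61 K


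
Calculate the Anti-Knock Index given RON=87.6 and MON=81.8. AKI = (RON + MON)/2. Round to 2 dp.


AKI = (RON + MON) / 2
AKI = (87.6 + 81.8) / 2
AKI = 169.4 / 2 = 84.70


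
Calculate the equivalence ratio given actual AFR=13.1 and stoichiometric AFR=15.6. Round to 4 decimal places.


phi = AFR_stoich / AFR_actual
phi = 15.6 / 13.1 = 1.1908


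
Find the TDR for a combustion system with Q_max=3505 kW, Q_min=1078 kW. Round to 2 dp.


TDR = Q_max / Q_min
TDR = 3505 / 1078 = 3.25


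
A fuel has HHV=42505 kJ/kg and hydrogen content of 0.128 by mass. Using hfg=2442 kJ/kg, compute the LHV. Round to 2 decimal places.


LHV = HHV - hfg * 9 * H
Water correction = 2442 * 9 * 0.128 = 2813.184 kJ/kg
LHV = 42505 - 2813.184 = 39691.82 kJ/kg


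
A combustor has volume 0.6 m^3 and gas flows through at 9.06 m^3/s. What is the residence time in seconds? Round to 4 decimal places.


tau = V / Q_flow
tau = 0.6 / 9.06 = 0.0662 s


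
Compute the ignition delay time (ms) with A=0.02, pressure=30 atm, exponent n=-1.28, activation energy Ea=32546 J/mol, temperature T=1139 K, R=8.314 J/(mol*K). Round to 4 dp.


tau = A * P^n * exp(Ea/(R*T))
P^n = 30^(-1.28) = 0.01286130
Ea/(R*T) = 32546/(8.314*1139) = 3.436876
exp(Ea/(R*T)) = 31.089685
tau = 0.02 * 0.01286130 * 31.089685 = 0.0080 ms


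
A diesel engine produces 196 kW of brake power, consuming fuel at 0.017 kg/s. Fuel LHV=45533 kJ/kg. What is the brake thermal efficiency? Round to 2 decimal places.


eta_BTE = (BP / (mf * LHV)) * 100
Denominator = 0.017 * 45533 = 774.0610 kW
eta_BTE = (196 / 774.0610) * 100 = 25.32%


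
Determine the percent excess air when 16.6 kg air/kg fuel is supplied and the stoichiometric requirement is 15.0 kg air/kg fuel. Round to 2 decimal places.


Excess air = actual - stoichiometric = 16.6 - 15.0 = 1.60 kg/kg fuel
Excess air % = (excess / stoich) * 100 = (1.60 / 15.0) * 100 = 10.67%


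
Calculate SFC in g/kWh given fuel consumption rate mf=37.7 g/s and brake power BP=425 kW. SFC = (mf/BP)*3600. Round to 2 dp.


SFC = (mf / BP) * 3600
Rate = 37.7 / 425 = 0.088706 g/(s*kW)
SFC = 0.088706 * 3600 = 319.34 g/kWh


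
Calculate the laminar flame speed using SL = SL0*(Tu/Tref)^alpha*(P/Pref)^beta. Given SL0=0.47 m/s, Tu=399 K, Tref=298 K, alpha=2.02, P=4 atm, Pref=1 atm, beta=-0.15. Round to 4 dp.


SL = SL0 * (Tu/Tref)^alpha * (P/Pref)^beta
T ratio = 399/298 = 1.33892617
(T ratio)^alpha = 1.33892617^2.02 = 1.803219
(P/Pref)^beta = 4^(-0.15) = 0.812252
SL = 0.47 * 1.803219 * 0.812252 = 0.6884 m/s


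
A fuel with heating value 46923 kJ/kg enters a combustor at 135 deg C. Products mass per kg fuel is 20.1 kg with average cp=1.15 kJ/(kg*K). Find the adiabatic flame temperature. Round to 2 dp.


T_ad = T_in + Hc / (m_p * cp)
Denominator = 20.1 * 1.15 = 23.1150
Temperature rise = 46923 / 23.1150 = 2029.98 K
T_ad = 135 + 2029.98 = 2164.98 deg C


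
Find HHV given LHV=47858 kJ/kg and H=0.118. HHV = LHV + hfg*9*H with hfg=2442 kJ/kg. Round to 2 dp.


HHV = LHV + hfg * 9 * H
Water addition = 2442 * 9 * 0.118 = 2593.404 kJ/kg
HHV = 47858 + 2593.404 = 50451.40 kJ/kg


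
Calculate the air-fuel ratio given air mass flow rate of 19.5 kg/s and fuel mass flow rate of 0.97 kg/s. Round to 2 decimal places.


AFR = m_air / m_fuel
AFR = 19.5 / 0.97 = 20.10


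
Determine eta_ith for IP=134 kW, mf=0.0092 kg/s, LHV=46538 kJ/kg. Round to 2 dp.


eta_ith = (IP / (mf * LHV)) * 100
Denominator = 0.0092 * 46538 = 428.1496 kW
eta_ith = (134 / 428.1496) * 100 = 31.30%


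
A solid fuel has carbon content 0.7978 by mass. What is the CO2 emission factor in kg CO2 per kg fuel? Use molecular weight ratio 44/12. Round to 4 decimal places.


EF = C_frac * (M_CO2 / M_C)
EF = 0.7978 * (44/12)
EF = 0.7978 * 3.666667 = 2.9253 kg_CO2/kg_fuel


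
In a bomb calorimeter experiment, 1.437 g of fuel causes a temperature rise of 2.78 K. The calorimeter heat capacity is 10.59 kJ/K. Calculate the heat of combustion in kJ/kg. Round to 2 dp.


Hc = C_cal * delta_T / m_fuel
Q_released = 10.59 * 2.78 = 29.4402 kJ
m_fuel = 1.437 g = 1.437/1000 kg = 0.001437 kg
Hc = 29.4402 / 0.001437 = 20487.27 kJ/kg


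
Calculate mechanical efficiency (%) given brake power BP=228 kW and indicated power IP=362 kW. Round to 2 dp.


eta_mech = (BP / IP) * 100
Ratio = 228 / 362 = 0.6298
eta_mech = 0.6298 * 100 = 62.98%


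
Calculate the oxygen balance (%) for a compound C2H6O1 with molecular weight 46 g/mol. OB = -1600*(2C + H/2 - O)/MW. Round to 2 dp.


OB = -1600 * (2C + H/2 - O) / MW
Inner = 2*2 + 6/2 - 1 = 6.00
OB = -1600 * 6.00 / 46 = -208.70%


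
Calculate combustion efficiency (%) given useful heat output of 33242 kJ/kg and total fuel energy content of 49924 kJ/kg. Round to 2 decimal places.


Efficiency = (Q_useful / Q_fuel) * 100
Efficiency = (33242 / 49924) * 100
Efficiency = 0.6659 * 100 = 66.59%


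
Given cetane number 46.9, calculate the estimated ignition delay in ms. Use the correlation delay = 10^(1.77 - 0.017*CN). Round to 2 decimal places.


delay = 10^(1.77 - 0.017*CN)
Exponent = 1.77 - 0.017*46.9 = 0.9727
delay = 10^0.9727 = 9.39 ms


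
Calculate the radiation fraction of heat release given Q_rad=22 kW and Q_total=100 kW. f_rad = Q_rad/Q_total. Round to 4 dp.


f_rad = Q_rad / Q_total
f_rad = 22 / 100 = 0.2200


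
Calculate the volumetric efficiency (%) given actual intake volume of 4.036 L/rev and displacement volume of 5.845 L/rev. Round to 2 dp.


eta_v = (V_actual / V_disp) * 100
Ratio = 4.036 / 5.845 = 0.6905
eta_v = 0.6905 * 100 = 69.05%


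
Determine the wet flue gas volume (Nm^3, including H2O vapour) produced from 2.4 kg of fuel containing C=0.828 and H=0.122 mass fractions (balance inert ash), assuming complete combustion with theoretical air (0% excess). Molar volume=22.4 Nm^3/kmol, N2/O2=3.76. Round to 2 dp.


Per kg fuel: CO2 = (C/12 kmol)*22.4 = (0.828/12)*22.4 = 1.54560 Nm^3
Per kg fuel: H2O = (H/2 kmol)*22.4 = (0.122/2)*22.4 = 1.36640 Nm^3
O2 needed per kg fuel = C/12 + H/4 = 0.828/12 + 0.122/4 = 0.09950000 kmol
Per kg fuel: N2 = O2*3.76*22.4 = 0.09950000*3.76*22.4 = 8.38029 Nm^3
Total per kg = 1.54560 + 1.36640 + 8.38029 = 11.29229 Nm^3
Total = 11.29229 * 2.4 = 27.10 Nm^3


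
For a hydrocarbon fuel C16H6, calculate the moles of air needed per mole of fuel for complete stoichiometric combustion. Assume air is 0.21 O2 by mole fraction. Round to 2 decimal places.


Balanced combustion: C16H6 + 17.5 O2 -> 16 CO2 + 3 H2O
O2 needed = C + H/4 = 16 + 6/4 = 17.50 moles
Air moles = O2 / 0.21 = 17.50 / 0.21 = 83.33 moles air


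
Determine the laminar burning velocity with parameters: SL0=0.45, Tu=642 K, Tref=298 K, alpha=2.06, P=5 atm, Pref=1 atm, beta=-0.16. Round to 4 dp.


SL = SL0 * (Tu/Tref)^alpha * (P/Pref)^beta
T ratio = 642/298 = 2.15436242
(T ratio)^alpha = 2.15436242^2.06 = 4.860004
(P/Pref)^beta = 5^(-0.16) = 0.772974
SL = 0.45 * 4.860004 * 0.772974 = 1.6905 m/s


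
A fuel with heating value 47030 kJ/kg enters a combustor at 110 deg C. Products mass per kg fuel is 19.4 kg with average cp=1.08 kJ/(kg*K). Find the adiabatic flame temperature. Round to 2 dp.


T_ad = T_in + Hc / (m_p * cp)
Denominator = 19.4 * 1.08 = 20.9520
Temperature rise = 47030 / 20.9520 = 2244.65 K
T_ad = 110 + 2244.65 = 2354.65 deg C


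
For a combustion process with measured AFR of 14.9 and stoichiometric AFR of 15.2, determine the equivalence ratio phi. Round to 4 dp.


phi = AFR_stoich / AFR_actual
phi = 15.2 / 14.9 = 1.0201


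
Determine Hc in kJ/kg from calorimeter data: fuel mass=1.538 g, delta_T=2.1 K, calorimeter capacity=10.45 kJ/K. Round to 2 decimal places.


Hc = C_cal * delta_T / m_fuel
Q_released = 10.45 * 2.1 = 21.9450 kJ
m_fuel = 1.538 g = 1.538/1000 kg = 0.001538 kg
Hc = 21.9450 / 0.001538 = 14268.53 kJ/kg


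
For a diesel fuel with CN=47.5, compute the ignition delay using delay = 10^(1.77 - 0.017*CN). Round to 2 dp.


delay = 10^(1.77 - 0.017*CN)
Exponent = 1.77 - 0.017*47.5 = 0.9625
delay = 10^0.9625 = 9.17 ms


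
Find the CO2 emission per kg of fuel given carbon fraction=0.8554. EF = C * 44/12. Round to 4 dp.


EF = C_frac * (M_CO2 / M_C)
EF = 0.8554 * (44/12)
EF = 0.8554 * 3.666667 = 3.1365 kg_CO2/kg_fuel


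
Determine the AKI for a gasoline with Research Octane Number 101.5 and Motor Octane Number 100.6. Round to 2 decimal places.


AKI = (RON + MON) / 2
AKI = (101.5 + 100.6) / 2
AKI = 202.1 / 2 = 101.05


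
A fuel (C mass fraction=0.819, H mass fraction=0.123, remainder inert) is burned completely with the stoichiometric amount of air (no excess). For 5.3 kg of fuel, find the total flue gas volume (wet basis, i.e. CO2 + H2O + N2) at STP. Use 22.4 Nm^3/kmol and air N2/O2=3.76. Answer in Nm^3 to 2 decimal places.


Per kg fuel: CO2 = (C/12 kmol)*22.4 = (0.819/12)*22.4 = 1.52880 Nm^3
Per kg fuel: H2O = (H/2 kmol)*22.4 = (0.123/2)*22.4 = 1.37760 Nm^3
O2 needed per kg fuel = C/12 + H/4 = 0.819/12 + 0.123/4 = 0.09900000 kmol
Per kg fuel: N2 = O2*3.76*22.4 = 0.09900000*3.76*22.4 = 8.33818 Nm^3
Total per kg = 1.52880 + 1.37760 + 8.33818 = 11.24458 Nm^3
Total = 11.24458 * 5.3 = 59.60 Nm^3


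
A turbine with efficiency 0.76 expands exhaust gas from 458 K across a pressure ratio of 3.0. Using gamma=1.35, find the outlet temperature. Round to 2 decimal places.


T_out = T_in * (1 - eta * (1 - PR^(-(gamma-1)/gamma)))
Exponent = -(1.35-1)/1.35 = -0.25925926
PR^exp = 3.0^(-0.25925926) = 0.75214556
Factor = 1 - 0.76*(1 - 0.75214556) = 0.81163063
T_out = 458 * 0.81163063 = 371.73 K


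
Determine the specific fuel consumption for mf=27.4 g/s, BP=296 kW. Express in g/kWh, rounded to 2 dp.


SFC = (mf / BP) * 3600
Rate = 27.4 / 296 = 0.092568 g/(s*kW)
SFC = 0.092568 * 3600 = 333.24 g/kWh


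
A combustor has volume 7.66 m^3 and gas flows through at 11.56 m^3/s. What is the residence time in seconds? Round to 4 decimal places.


tau = V / Q_flow
tau = 7.66 / 11.56 = 0.6626 s


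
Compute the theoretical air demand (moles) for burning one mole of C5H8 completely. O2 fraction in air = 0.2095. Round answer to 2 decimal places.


Balanced combustion: C5H8 + 7 O2 -> 5 CO2 + 4 H2O
O2 needed = C + H/4 = 5 + 8/4 = 7.00 moles
Air moles = O2 / 0.2095 = 7.00 / 0.2095 = 33.41 moles air


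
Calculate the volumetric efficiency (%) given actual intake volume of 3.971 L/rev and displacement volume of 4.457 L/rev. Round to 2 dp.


eta_v = (V_actual / V_disp) * 100
Ratio = 3.971 / 4.457 = 0.8910
eta_v = 0.8910 * 100 = 89.10%


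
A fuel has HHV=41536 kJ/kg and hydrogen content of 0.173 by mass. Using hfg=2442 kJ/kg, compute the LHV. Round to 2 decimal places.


LHV = HHV - hfg * 9 * H
Water correction = 2442 * 9 * 0.173 = 3802.194 kJ/kg
LHV = 41536 - 3802.194 = 37733.81 kJ/kg


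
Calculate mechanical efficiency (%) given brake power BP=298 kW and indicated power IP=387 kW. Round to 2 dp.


eta_mech = (BP / IP) * 100
Ratio = 298 / 387 = 0.7700
eta_mech = 0.7700 * 100 = 77.00%


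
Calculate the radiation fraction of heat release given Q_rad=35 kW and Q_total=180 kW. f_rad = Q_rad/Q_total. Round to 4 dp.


f_rad = Q_rad / Q_total
f_rad = 35 / 180 = 0.1944


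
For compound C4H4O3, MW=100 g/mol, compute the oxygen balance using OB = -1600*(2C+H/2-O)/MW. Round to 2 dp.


OB = -1600 * (2C + H/2 - O) / MW
Inner = 2*4 + 4/2 - 3 = 7.00
OB = -1600 * 7.00 / 100 = -112.00%


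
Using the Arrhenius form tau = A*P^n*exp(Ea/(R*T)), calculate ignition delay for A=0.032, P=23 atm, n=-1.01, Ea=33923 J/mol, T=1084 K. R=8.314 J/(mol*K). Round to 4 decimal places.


tau = A * P^n * exp(Ea/(R*T))
P^n = 23^(-1.01) = 0.04213615
Ea/(R*T) = 33923/(8.314*1084) = 3.764046
exp(Ea/(R*T)) = 43.122558
tau = 0.032 * 0.04213615 * 43.122558 = 0.0581 ms


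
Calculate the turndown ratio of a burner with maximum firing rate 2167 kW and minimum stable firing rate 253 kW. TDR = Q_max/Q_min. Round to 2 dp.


TDR = Q_max / Q_min
TDR = 2167 / 253 = 8.57


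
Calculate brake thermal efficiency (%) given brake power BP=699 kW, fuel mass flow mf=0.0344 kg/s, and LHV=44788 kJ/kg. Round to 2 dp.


eta_BTE = (BP / (mf * LHV)) * 100
Denominator = 0.0344 * 44788 = 1540.7072 kW
eta_BTE = (699 / 1540.7072) * 100 = 45.37%


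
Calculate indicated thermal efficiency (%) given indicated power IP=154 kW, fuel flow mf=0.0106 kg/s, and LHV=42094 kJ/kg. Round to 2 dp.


eta_ith = (IP / (mf * LHV)) * 100
Denominator = 0.0106 * 42094 = 446.1964 kW
eta_ith = (154 / 446.1964) * 100 = 34.51%


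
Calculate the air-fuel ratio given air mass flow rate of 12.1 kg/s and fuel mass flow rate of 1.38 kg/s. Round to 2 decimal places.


AFR = m_air / m_fuel
AFR = 12.1 / 1.38 = 8.77


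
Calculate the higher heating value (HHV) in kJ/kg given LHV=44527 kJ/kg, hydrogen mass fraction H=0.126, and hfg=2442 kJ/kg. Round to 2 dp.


HHV = LHV + hfg * 9 * H
Water addition = 2442 * 9 * 0.126 = 2769.228 kJ/kg
HHV = 44527 + 2769.228 = 47296.23 kJ/kg


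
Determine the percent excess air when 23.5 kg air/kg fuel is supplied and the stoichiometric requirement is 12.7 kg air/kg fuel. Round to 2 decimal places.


Excess air = actual - stoichiometric = 23.5 - 12.7 = 10.80 kg/kg fuel
Excess air % = (excess / stoich) * 100 = (10.80 / 12.7) * 100 = 85.04%


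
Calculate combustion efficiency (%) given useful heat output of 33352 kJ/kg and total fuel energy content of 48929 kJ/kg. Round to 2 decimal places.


Efficiency = (Q_useful / Q_fuel) * 100
Efficiency = (33352 / 48929) * 100
Efficiency = 0.6816 * 100 = 68.16%


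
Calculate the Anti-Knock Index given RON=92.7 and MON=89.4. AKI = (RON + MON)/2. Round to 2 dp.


AKI = (RON + MON) / 2
AKI = (92.7 + 89.4) / 2
AKI = 182.1 / 2 = 91.05


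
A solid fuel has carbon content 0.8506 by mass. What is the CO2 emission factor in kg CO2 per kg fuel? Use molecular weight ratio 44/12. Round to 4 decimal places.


EF = C_frac * (M_CO2 / M_C)
EF = 0.8506 * (44/12)
EF = 0.8506 * 3.666667 = 3.1189 kg_CO2/kg_fuel


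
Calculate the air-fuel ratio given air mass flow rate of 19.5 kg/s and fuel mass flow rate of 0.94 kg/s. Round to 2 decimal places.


AFR = m_air / m_fuel
AFR = 19.5 / 0.94 = 20.74


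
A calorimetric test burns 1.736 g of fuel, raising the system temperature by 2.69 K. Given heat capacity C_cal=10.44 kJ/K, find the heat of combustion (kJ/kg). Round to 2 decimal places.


Hc = C_cal * delta_T / m_fuel
Q_released = 10.44 * 2.69 = 28.0836 kJ
m_fuel = 1.736 g = 1.736/1000 kg = 0.001736 kg
Hc = 28.0836 / 0.001736 = 16177.19 kJ/kg


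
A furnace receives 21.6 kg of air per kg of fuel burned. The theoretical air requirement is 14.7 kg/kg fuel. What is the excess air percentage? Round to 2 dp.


Excess air = actual - stoichiometric = 21.6 - 14.7 = 6.90 kg/kg fuel
Excess air % = (excess / stoich) * 100 = (6.90 / 14.7) * 100 = 46.94%


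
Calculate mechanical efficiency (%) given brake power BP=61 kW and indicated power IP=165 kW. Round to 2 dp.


eta_mech = (BP / IP) * 100
Ratio = 61 / 165 = 0.3697
eta_mech = 0.3697 * 100 = 36.97%


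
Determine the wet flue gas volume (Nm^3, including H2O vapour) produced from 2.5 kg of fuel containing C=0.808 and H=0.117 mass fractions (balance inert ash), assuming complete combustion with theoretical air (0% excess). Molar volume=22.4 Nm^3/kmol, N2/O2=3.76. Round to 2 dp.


Per kg fuel: CO2 = (C/12 kmol)*22.4 = (0.808/12)*22.4 = 1.50827 Nm^3
Per kg fuel: H2O = (H/2 kmol)*22.4 = (0.117/2)*22.4 = 1.31040 Nm^3
O2 needed per kg fuel = C/12 + H/4 = 0.808/12 + 0.117/4 = 0.09658333 kmol
Per kg fuel: N2 = O2*3.76*22.4 = 0.09658333*3.76*22.4 = 8.13463 Nm^3
Total per kg = 1.50827 + 1.31040 + 8.13463 = 10.95330 Nm^3
Total = 10.95330 * 2.5 = 27.38 Nm^3


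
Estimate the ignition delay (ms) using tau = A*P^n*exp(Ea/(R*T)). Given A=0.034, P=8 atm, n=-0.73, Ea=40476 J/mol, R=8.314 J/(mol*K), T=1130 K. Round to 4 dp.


tau = A * P^n * exp(Ea/(R*T))
P^n = 8^(-0.73) = 0.21915143
Ea/(R*T) = 40476/(8.314*1130) = 4.308332
exp(Ea/(R*T)) = 74.316397
tau = 0.034 * 0.21915143 * 74.316397 = 0.5537 ms


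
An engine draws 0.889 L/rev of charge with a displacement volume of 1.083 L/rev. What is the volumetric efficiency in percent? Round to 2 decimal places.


eta_v = (V_actual / V_disp) * 100
Ratio = 0.889 / 1.083 = 0.8209
eta_v = 0.8209 * 100 = 82.09%


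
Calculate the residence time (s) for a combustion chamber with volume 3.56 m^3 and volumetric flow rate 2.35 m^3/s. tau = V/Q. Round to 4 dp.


tau = V / Q_flow
tau = 3.56 / 2.35 = 1.5149 s


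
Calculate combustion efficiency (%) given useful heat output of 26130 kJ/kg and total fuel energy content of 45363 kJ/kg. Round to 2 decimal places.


Efficiency = (Q_useful / Q_fuel) * 100
Efficiency = (26130 / 45363) * 100
Efficiency = 0.5760 * 100 = 57.60%


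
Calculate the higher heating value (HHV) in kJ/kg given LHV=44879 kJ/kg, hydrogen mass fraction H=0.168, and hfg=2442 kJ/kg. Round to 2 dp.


HHV = LHV + hfg * 9 * H
Water addition = 2442 * 9 * 0.168 = 3692.304 kJ/kg
HHV = 44879 + 3692.304 = 48571.30 kJ/kg


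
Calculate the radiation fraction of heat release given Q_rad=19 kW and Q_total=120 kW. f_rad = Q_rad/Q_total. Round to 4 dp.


f_rad = Q_rad / Q_total
f_rad = 19 / 120 = 0.1583


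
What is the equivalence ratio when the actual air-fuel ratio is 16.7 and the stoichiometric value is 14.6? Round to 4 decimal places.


phi = AFR_stoich / AFR_actual
phi = 14.6 / 16.7 = 0.8743


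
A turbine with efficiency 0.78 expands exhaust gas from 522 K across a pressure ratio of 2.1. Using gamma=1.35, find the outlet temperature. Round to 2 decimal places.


T_out = T_in * (1 - eta * (1 - PR^(-(gamma-1)/gamma)))
Exponent = -(1.35-1)/1.35 = -0.25925926
PR^exp = 2.1^(-0.25925926) = 0.82501466
Factor = 1 - 0.78*(1 - 0.82501466) = 0.86351143
T_out = 522 * 0.86351143 = 450.75 K


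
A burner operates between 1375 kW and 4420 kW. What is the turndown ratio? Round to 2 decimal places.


TDR = Q_max / Q_min
TDR = 4420 / 1375 = 3.21


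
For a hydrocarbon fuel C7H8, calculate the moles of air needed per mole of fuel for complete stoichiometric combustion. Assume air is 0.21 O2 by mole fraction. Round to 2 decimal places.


Balanced combustion: C7H8 + 9 O2 -> 7 CO2 + 4 H2O
O2 needed = C + H/4 = 7 + 8/4 = 9.00 moles
Air moles = O2 / 0.21 = 9.00 / 0.21 = 42.86 moles air


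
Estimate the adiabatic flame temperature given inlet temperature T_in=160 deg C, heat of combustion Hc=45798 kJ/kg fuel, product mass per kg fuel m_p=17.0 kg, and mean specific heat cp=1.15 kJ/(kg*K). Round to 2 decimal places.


T_ad = T_in + Hc / (m_p * cp)
Denominator = 17.0 * 1.15 = 19.5500
Temperature rise = 45798 / 19.5500 = 2342.61 K
T_ad = 160 + 2342.61 = 2502.61 deg C


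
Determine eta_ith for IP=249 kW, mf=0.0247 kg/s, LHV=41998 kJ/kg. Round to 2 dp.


eta_ith = (IP / (mf * LHV)) * 100
Denominator = 0.0247 * 41998 = 1037.3506 kW
eta_ith = (249 / 1037.3506) * 100 = 24.00%


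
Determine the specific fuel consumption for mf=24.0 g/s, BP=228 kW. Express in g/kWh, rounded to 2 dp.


SFC = (mf / BP) * 3600
Rate = 24.0 / 228 = 0.105263 g/(s*kW)
SFC = 0.105263 * 3600 = 378.95 g/kWh


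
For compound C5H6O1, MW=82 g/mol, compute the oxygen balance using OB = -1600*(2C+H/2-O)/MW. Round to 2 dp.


OB = -1600 * (2C + H/2 - O) / MW
Inner = 2*5 + 6/2 - 1 = 12.00
OB = -1600 * 12.00 / 82 = -234.15%


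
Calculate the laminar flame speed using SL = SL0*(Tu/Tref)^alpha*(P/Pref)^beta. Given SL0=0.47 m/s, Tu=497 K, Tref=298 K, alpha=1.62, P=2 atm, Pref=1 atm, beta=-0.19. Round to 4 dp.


SL = SL0 * (Tu/Tref)^alpha * (P/Pref)^beta
T ratio = 497/298 = 1.66778523
(T ratio)^alpha = 1.66778523^1.62 = 2.290166
(P/Pref)^beta = 2^(-0.19) = 0.876606
SL = 0.47 * 2.290166 * 0.876606 = 0.9436 m/s


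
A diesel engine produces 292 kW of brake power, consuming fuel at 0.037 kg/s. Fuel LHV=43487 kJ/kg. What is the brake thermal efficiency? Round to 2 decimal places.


eta_BTE = (BP / (mf * LHV)) * 100
Denominator = 0.037 * 43487 = 1609.0190 kW
eta_BTE = (292 / 1609.0190) * 100 = 18.15%


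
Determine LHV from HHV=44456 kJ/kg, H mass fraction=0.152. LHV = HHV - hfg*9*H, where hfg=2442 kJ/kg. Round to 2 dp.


LHV = HHV - hfg * 9 * H
Water correction = 2442 * 9 * 0.152 = 3340.656 kJ/kg
LHV = 44456 - 3340.656 = 41115.34 kJ/kg


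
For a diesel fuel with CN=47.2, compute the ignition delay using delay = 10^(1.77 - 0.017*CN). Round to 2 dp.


delay = 10^(1.77 - 0.017*CN)
Exponent = 1.77 - 0.017*47.2 = 0.9676
delay = 10^0.9676 = 9.28 ms


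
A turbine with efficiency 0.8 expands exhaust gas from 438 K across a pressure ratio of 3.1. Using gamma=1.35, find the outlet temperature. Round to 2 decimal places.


T_out = T_in * (1 - eta * (1 - PR^(-(gamma-1)/gamma)))
Exponent = -(1.35-1)/1.35 = -0.25925926
PR^exp = 3.1^(-0.25925926) = 0.74577862
Factor = 1 - 0.8*(1 - 0.74577862) = 0.79662290
T_out = 438 * 0.79662290 = 348.92 K


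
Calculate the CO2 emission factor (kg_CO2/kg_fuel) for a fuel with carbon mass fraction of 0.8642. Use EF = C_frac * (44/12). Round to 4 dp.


EF = C_frac * (M_CO2 / M_C)
EF = 0.8642 * (44/12)
EF = 0.8642 * 3.666667 = 3.1687 kg_CO2/kg_fuel


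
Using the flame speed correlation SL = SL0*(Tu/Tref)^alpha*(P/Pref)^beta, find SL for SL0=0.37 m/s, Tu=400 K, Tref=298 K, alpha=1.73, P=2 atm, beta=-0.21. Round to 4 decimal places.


SL = SL0 * (Tu/Tref)^alpha * (P/Pref)^beta
T ratio = 400/298 = 1.34228188
(T ratio)^alpha = 1.34228188^1.73 = 1.664063
(P/Pref)^beta = 2^(-0.21) = 0.864537
SL = 0.37 * 1.664063 * 0.864537 = 0.5323 m/s


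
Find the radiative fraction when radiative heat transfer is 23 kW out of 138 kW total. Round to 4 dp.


f_rad = Q_rad / Q_total
f_rad = 23 / 138 = 0.1667


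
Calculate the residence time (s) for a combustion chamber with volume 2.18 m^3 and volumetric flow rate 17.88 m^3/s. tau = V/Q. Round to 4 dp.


tau = V / Q_flow
tau = 2.18 / 17.88 = 0.1219 s


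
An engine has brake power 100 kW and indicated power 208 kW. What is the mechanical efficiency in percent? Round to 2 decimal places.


eta_mech = (BP / IP) * 100
Ratio = 100 / 208 = 0.4808
eta_mech = 0.4808 * 100 = 48.08%


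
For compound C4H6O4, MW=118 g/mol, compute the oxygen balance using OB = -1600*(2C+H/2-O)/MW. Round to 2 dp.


OB = -1600 * (2C + H/2 - O) / MW
Inner = 2*4 + 6/2 - 4 = 7.00
OB = -1600 * 7.00 / 118 = -94.92%


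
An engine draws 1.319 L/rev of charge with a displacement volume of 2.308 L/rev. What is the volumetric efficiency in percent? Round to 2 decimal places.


eta_v = (V_actual / V_disp) * 100
Ratio = 1.319 / 2.308 = 0.5715
eta_v = 0.5715 * 100 = 57.15%


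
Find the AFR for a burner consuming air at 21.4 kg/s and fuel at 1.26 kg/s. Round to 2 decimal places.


AFR = m_air / m_fuel
AFR = 21.4 / 1.26 = 16.98


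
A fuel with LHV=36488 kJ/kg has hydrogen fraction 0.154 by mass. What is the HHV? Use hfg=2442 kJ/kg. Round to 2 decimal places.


HHV = LHV + hfg * 9 * H
Water addition = 2442 * 9 * 0.154 = 3384.612 kJ/kg
HHV = 36488 + 3384.612 = 39872.61 kJ/kg


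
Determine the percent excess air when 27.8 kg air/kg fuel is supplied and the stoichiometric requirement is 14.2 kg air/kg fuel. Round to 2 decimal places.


Excess air = actual - stoichiometric = 27.8 - 14.2 = 13.60 kg/kg fuel
Excess air % = (excess / stoich) * 100 = (13.60 / 14.2) * 100 = 95.77%


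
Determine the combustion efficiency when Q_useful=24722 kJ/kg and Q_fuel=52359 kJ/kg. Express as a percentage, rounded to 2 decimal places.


Efficiency = (Q_useful / Q_fuel) * 100
Efficiency = (24722 / 52359) * 100
Efficiency = 0.4722 * 100 = 47.22%


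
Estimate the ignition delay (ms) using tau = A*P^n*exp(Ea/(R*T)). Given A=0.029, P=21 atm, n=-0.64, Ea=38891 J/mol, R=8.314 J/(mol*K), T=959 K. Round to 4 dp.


tau = A * P^n * exp(Ea/(R*T))
P^n = 21^(-0.64) = 0.14248845
Ea/(R*T) = 38891/(8.314*959) = 4.877761
exp(Ea/(R*T)) = 131.336222
tau = 0.029 * 0.14248845 * 131.336222 = 0.5427 ms


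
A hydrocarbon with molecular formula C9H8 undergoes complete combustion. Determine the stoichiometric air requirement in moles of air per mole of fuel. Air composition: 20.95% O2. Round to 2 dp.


Balanced combustion: C9H8 + 11 O2 -> 9 CO2 + 4 H2O
O2 needed = C + H/4 = 9 + 8/4 = 11.00 moles
Air moles = O2 / 0.2095 = 11.00 / 0.2095 = 52.51 moles air


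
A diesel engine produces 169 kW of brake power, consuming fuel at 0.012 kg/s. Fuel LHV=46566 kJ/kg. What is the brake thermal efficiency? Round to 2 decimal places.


eta_BTE = (BP / (mf * LHV)) * 100
Denominator = 0.012 * 46566 = 558.7920 kW
eta_BTE = (169 / 558.7920) * 100 = 30.24%


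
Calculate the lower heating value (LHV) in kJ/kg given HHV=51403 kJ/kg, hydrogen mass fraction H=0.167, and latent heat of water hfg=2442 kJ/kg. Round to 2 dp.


LHV = HHV - hfg * 9 * H
Water correction = 2442 * 9 * 0.167 = 3670.326 kJ/kg
LHV = 51403 - 3670.326 = 47732.67 kJ/kg


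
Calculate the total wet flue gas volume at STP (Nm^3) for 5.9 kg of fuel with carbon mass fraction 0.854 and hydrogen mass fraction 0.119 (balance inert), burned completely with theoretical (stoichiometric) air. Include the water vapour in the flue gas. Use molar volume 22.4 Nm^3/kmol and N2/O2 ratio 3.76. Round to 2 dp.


Per kg fuel: CO2 = (C/12 kmol)*22.4 = (0.854/12)*22.4 = 1.59413 Nm^3
Per kg fuel: H2O = (H/2 kmol)*22.4 = (0.119/2)*22.4 = 1.33280 Nm^3
O2 needed per kg fuel = C/12 + H/4 = 0.854/12 + 0.119/4 = 0.10091667 kmol
Per kg fuel: N2 = O2*3.76*22.4 = 0.10091667*3.76*22.4 = 8.49961 Nm^3
Total per kg = 1.59413 + 1.33280 + 8.49961 = 11.42654 Nm^3
Total = 11.42654 * 5.9 = 67.42 Nm^3


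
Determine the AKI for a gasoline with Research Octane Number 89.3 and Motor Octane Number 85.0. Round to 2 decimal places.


AKI = (RON + MON) / 2
AKI = (89.3 + 85.0) / 2
AKI = 174.3 / 2 = 87.15


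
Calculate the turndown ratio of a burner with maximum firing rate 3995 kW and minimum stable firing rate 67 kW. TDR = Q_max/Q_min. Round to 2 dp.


TDR = Q_max / Q_min
TDR = 3995 / 67 = 59.63


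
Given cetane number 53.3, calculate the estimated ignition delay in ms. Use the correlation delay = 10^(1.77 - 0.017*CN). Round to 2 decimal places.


delay = 10^(1.77 - 0.017*CN)
Exponent = 1.77 - 0.017*53.3 = 0.8639
delay = 10^0.8639 = 7.31 ms


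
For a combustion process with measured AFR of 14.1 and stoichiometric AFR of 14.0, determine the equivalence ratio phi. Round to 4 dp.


phi = AFR_stoich / AFR_actual
phi = 14.0 / 14.1 = 0.9929


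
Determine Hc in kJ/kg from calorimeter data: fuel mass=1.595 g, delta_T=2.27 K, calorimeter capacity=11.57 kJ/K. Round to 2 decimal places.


Hc = C_cal * delta_T / m_fuel
Q_released = 11.57 * 2.27 = 26.2639 kJ
m_fuel = 1.595 g = 1.595/1000 kg = 0.001595 kg
Hc = 26.2639 / 0.001595 = 16466.39 kJ/kg


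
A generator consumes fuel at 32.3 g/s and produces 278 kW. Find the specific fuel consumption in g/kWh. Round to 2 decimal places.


SFC = (mf / BP) * 3600
Rate = 32.3 / 278 = 0.116187 g/(s*kW)
SFC = 0.116187 * 3600 = 418.27 g/kWh


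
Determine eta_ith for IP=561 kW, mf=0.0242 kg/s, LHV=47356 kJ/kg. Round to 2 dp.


eta_ith = (IP / (mf * LHV)) * 100
Denominator = 0.0242 * 47356 = 1146.0152 kW
eta_ith = (561 / 1146.0152) * 100 = 48.95%


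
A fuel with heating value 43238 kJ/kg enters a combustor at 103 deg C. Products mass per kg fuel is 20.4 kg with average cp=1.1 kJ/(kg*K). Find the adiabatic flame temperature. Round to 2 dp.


T_ad = T_in + Hc / (m_p * cp)
Denominator = 20.4 * 1.1 = 22.4400
Temperature rise = 43238 / 22.4400 = 1926.83 K
T_ad = 103 + 1926.83 = 2029.83 deg C


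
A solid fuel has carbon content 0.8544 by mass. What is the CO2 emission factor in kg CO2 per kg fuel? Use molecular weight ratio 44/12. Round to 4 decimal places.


EF = C_frac * (M_CO2 / M_C)
EF = 0.8544 * (44/12)
EF = 0.8544 * 3.666667 = 3.1328 kg_CO2/kg_fuel


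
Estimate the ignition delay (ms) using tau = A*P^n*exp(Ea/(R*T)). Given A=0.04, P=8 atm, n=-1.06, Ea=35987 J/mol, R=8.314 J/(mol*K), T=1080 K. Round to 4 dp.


tau = A * P^n * exp(Ea/(R*T))
P^n = 8^(-1.06) = 0.11033787
Ea/(R*T) = 35987/(8.314*1080) = 4.007854
exp(Ea/(R*T)) = 55.028640
tau = 0.04 * 0.11033787 * 55.028640 = 0.2429 ms


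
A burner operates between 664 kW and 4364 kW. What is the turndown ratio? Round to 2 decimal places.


TDR = Q_max / Q_min
TDR = 4364 / 664 = 6.57


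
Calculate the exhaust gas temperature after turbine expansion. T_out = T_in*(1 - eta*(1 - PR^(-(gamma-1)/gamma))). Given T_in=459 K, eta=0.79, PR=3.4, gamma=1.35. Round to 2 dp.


T_out = T_in * (1 - eta * (1 - PR^(-(gamma-1)/gamma)))
Exponent = -(1.35-1)/1.35 = -0.25925926
PR^exp = 3.4^(-0.25925926) = 0.72813041
Factor = 1 - 0.79*(1 - 0.72813041) = 0.78522302
T_out = 459 * 0.78522302 = 360.42 K


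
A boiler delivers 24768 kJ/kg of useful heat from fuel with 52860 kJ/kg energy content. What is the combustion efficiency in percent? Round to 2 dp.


Efficiency = (Q_useful / Q_fuel) * 100
Efficiency = (24768 / 52860) * 100
Efficiency = 0.4686 * 100 = 46.86%


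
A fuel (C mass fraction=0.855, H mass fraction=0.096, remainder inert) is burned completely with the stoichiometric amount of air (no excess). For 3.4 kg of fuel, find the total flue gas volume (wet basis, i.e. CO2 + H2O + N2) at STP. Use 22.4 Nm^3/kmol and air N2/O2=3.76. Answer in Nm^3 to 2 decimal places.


Per kg fuel: CO2 = (C/12 kmol)*22.4 = (0.855/12)*22.4 = 1.59600 Nm^3
Per kg fuel: H2O = (H/2 kmol)*22.4 = (0.096/2)*22.4 = 1.07520 Nm^3
O2 needed per kg fuel = C/12 + H/4 = 0.855/12 + 0.096/4 = 0.09525000 kmol
Per kg fuel: N2 = O2*3.76*22.4 = 0.09525000*3.76*22.4 = 8.02234 Nm^3
Total per kg = 1.59600 + 1.07520 + 8.02234 = 10.69354 Nm^3
Total = 10.69354 * 3.4 = 36.36 Nm^3


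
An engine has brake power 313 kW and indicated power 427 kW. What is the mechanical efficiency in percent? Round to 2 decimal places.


eta_mech = (BP / IP) * 100
Ratio = 313 / 427 = 0.7330
eta_mech = 0.7330 * 100 = 73.30%


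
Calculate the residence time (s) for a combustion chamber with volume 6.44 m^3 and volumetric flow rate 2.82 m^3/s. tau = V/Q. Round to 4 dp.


tau = V / Q_flow
tau = 6.44 / 2.82 = 2.2837 s


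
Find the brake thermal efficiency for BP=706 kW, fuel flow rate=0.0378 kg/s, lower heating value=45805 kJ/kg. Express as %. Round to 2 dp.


eta_BTE = (BP / (mf * LHV)) * 100
Denominator = 0.0378 * 45805 = 1731.4290 kW
eta_BTE = (706 / 1731.4290) * 100 = 40.78%


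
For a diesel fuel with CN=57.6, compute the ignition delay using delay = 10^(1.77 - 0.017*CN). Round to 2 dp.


delay = 10^(1.77 - 0.017*CN)
Exponent = 1.77 - 0.017*57.6 = 0.7908
delay = 10^0.7908 = 6.18 ms


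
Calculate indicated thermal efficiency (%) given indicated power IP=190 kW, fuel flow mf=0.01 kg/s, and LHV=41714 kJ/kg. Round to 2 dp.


eta_ith = (IP / (mf * LHV)) * 100
Denominator = 0.01 * 41714 = 417.1400 kW
eta_ith = (190 / 417.1400) * 100 = 45.55%


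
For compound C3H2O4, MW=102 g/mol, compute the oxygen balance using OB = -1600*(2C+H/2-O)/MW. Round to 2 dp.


OB = -1600 * (2C + H/2 - O) / MW
Inner = 2*3 + 2/2 - 4 = 3.00
OB = -1600 * 3.00 / 102 = -47.06%


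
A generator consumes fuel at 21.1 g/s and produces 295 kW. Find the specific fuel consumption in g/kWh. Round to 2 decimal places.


SFC = (mf / BP) * 3600
Rate = 21.1 / 295 = 0.071525 g/(s*kW)
SFC = 0.071525 * 3600 = 257.49 g/kWh


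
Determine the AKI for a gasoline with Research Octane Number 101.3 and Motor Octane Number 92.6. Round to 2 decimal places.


AKI = (RON + MON) / 2
AKI = (101.3 + 92.6) / 2
AKI = 193.9 / 2 = 96.95


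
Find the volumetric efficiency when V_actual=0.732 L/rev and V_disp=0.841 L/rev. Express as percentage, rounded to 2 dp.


eta_v = (V_actual / V_disp) * 100
Ratio = 0.732 / 0.841 = 0.8704
eta_v = 0.8704 * 100 = 87.04%


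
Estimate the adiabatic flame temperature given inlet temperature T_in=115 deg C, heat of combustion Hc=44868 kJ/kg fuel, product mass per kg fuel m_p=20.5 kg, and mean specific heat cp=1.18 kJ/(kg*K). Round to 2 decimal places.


T_ad = T_in + Hc / (m_p * cp)
Denominator = 20.5 * 1.18 = 24.1900
Temperature rise = 44868 / 24.1900 = 1854.82 K
T_ad = 115 + 1854.82 = 1969.82 deg C


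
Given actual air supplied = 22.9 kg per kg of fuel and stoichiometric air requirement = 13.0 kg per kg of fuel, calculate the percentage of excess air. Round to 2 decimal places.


Excess air = actual - stoichiometric = 22.9 - 13.0 = 9.90 kg/kg fuel
Excess air % = (excess / stoich) * 100 = (9.90 / 13.0) * 100 = 76.15%


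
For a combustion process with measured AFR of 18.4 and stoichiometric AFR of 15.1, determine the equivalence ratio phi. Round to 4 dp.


phi = AFR_stoich / AFR_actual
phi = 15.1 / 18.4 = 0.8207


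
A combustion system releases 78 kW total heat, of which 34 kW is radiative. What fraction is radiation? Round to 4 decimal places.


f_rad = Q_rad / Q_total
f_rad = 34 / 78 = 0.4359


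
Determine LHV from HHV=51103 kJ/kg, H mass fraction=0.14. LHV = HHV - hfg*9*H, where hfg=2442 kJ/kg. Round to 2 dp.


LHV = HHV - hfg * 9 * H
Water correction = 2442 * 9 * 0.14 = 3076.920 kJ/kg
LHV = 51103 - 3076.920 = 48026.08 kJ/kg


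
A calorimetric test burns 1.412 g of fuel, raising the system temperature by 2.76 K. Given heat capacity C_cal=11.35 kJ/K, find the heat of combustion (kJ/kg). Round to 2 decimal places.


Hc = C_cal * delta_T / m_fuel
Q_released = 11.35 * 2.76 = 31.3260 kJ
m_fuel = 1.412 g = 1.412/1000 kg = 0.001412 kg
Hc = 31.3260 / 0.001412 = 22185.55 kJ/kg


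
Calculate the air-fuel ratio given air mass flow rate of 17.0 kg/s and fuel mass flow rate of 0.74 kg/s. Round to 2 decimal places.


AFR = m_air / m_fuel
AFR = 17.0 / 0.74 = 22.97


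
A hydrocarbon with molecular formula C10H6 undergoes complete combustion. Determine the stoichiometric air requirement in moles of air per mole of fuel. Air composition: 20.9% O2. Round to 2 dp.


Balanced combustion: C10H6 + 11.5 O2 -> 10 CO2 + 3 H2O
O2 needed = C + H/4 = 10 + 6/4 = 11.50 moles
Air moles = O2 / 0.209 = 11.50 / 0.209 = 55.02 moles air


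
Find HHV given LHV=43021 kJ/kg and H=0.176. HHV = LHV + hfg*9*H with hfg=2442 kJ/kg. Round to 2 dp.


HHV = LHV + hfg * 9 * H
Water addition = 2442 * 9 * 0.176 = 3868.128 kJ/kg
HHV = 43021 + 3868.128 = 46889.13 kJ/kg


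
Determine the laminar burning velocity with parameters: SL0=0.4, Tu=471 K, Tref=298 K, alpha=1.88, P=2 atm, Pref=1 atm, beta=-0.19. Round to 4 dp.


SL = SL0 * (Tu/Tref)^alpha * (P/Pref)^beta
T ratio = 471/298 = 1.58053691
(T ratio)^alpha = 1.58053691^1.88 = 2.364573
(P/Pref)^beta = 2^(-0.19) = 0.876606
SL = 0.4 * 2.364573 * 0.876606 = 0.8291 m/s


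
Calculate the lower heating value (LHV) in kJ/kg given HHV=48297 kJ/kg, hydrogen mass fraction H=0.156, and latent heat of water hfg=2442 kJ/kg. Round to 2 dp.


LHV = HHV - hfg * 9 * H
Water correction = 2442 * 9 * 0.156 = 3428.568 kJ/kg
LHV = 48297 - 3428.568 = 44868.43 kJ/kg


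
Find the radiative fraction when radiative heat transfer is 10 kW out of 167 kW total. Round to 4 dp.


f_rad = Q_rad / Q_total
f_rad = 10 / 167 = 0.0599


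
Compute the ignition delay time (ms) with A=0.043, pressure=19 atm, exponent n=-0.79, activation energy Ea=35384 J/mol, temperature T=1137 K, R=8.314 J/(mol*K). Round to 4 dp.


tau = A * P^n * exp(Ea/(R*T))
P^n = 19^(-0.79) = 0.09767528
Ea/(R*T) = 35384/(8.314*1137) = 3.743143
exp(Ea/(R*T)) = 42.230521
tau = 0.043 * 0.09767528 * 42.230521 = 0.1774 ms


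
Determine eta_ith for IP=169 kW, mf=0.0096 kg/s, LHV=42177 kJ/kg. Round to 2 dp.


eta_ith = (IP / (mf * LHV)) * 100
Denominator = 0.0096 * 42177 = 404.8992 kW
eta_ith = (169 / 404.8992) * 100 = 41.74%


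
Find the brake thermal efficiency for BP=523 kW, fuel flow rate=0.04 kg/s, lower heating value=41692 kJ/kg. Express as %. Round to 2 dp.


eta_BTE = (BP / (mf * LHV)) * 100
Denominator = 0.04 * 41692 = 1667.6800 kW
eta_BTE = (523 / 1667.6800) * 100 = 31.36%


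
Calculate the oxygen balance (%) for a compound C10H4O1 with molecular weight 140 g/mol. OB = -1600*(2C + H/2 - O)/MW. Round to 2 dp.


OB = -1600 * (2C + H/2 - O) / MW
Inner = 2*10 + 4/2 - 1 = 21.00
OB = -1600 * 21.00 / 140 = -240.00%


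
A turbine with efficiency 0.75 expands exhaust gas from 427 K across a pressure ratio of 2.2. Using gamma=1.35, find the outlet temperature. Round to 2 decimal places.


T_out = T_in * (1 - eta * (1 - PR^(-(gamma-1)/gamma)))
Exponent = -(1.35-1)/1.35 = -0.25925926
PR^exp = 2.2^(-0.25925926) = 0.81512413
Factor = 1 - 0.75*(1 - 0.81512413) = 0.86134310
T_out = 427 * 0.86134310 = 367.79 K


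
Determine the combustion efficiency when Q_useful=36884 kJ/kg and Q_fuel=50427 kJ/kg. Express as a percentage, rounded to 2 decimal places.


Efficiency = (Q_useful / Q_fuel) * 100
Efficiency = (36884 / 50427) * 100
Efficiency = 0.7314 * 100 = 73.14%


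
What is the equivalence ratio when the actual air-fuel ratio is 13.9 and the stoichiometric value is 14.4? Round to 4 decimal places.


phi = AFR_stoich / AFR_actual
phi = 14.4 / 13.9 = 1.0360


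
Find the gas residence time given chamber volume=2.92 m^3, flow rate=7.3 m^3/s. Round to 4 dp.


tau = V / Q_flow
tau = 2.92 / 7.3 = 0.4000 s


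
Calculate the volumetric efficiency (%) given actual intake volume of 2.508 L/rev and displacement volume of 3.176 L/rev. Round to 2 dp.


eta_v = (V_actual / V_disp) * 100
Ratio = 2.508 / 3.176 = 0.7897
eta_v = 0.7897 * 100 = 78.97%


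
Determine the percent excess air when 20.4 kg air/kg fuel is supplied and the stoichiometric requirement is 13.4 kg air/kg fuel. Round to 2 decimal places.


Excess air = actual - stoichiometric = 20.4 - 13.4 = 7.00 kg/kg fuel
Excess air % = (excess / stoich) * 100 = (7.00 / 13.4) * 100 = 52.24%
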